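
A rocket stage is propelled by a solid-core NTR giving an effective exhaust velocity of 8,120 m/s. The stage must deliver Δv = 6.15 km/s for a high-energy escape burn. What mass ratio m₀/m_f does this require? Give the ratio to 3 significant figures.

m₀/m_f = exp(Δv / v_e) = exp(6150 / 8120.0) = exp(0.7574) = 2.1327.

mass ratio ≈ 2.13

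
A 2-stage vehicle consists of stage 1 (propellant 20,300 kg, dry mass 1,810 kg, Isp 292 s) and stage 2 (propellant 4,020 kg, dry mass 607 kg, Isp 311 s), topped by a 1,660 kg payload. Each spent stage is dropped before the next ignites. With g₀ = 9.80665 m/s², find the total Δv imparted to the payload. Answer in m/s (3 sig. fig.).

Ignition mass of stage 1 = 20,300+1,810 + 4,020+607 + 1,660 = 28,397 kg.
Stage 1: m₀ = 28,397 kg, m_f = 28,397 − 20,300 = 8,097 kg; Δv = 292×9.80665×ln(3.507) = 2863.5×1.2548 ≈ 3593 m/s.
Stage 2: m₀ = 6,287 kg, m_f = 6,287 − 4,020 = 2,267 kg; Δv = 311×9.80665×ln(2.773) = 3049.9×1.0200 ≈ 3111 m/s.
Total Δv = 3593 + 3111 = 6704 m/s.

Δv ≈ 6700 m/s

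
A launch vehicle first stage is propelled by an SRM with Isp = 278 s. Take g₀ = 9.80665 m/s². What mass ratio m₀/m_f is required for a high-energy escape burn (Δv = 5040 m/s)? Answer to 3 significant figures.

mass ratio ≈ 6.35

v_e = Isp · g₀ = 278 × 9.80665 = 2726.2 m/s.
By the Tsiolkovsky rocket equation, m₀/m_f = exp(Δv / v_e) = exp(5040 / 2726.2) = exp(1.8487) = 6.3515.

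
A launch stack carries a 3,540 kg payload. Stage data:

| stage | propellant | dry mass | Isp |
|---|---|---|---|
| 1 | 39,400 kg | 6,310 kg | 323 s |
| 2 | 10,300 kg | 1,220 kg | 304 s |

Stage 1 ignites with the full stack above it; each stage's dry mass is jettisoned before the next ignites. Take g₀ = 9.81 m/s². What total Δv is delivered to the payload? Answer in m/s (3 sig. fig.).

Δv ≈ 6750 m/s

Ignition mass of stage 1 = 39,400+6,310 + 10,300+1,220 + 3,540 = 60,770 kg.
Stage 1: m₀ = 60,770 kg, m_f = 60,770 − 39,400 = 21,370 kg; Δv = 323×9.81×ln(2.844) = 3168.6×1.0451 ≈ 3312 m/s.
Stage 2: m₀ = 15,060 kg, m_f = 15,060 − 10,300 = 4,760 kg; Δv = 304×9.81×ln(3.164) = 2982.2×1.1518 ≈ 3435 m/s.
Total Δv = 3312 + 3435 = 6747 m/s.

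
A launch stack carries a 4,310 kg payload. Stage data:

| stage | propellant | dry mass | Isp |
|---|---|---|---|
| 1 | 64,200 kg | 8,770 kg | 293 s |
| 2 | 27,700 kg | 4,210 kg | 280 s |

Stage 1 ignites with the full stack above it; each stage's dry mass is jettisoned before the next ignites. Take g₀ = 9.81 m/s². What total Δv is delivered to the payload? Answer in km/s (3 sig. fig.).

Δv ≈ 6.52 km/s

Ignition mass of stage 1 = 64,200+8,770 + 27,700+4,210 + 4,310 = 109,190 kg.
Stage 1: m₀ = 109,190 kg, m_f = 109,190 − 64,200 = 44,990 kg; Δv = 293×9.81×ln(2.427) = 2874.3×0.8866 ≈ 2549 m/s.
Stage 2: m₀ = 36,220 kg, m_f = 36,220 − 27,700 = 8,520 kg; Δv = 280×9.81×ln(4.251) = 2746.8×1.4472 ≈ 3975 m/s.
Total Δv = 2549 + 3975 = 6524 m/s.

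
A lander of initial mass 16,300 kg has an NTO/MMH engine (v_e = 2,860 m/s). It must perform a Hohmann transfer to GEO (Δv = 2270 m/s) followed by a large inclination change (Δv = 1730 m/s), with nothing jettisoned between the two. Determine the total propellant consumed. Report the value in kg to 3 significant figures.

total propellant consumed ≈ 12300 kg

After the first burn: m = 16300 × exp(−2270/2860.0) = 16300 × 0.45217 = 7,370.37 kg.
After the second burn: m = 7,370.37 × exp(−1730/2860.0) = 7,370.37 × 0.54613 = 4,025.18 kg.
Total propellant = m₀ − m_final = 16300 − 4,025.18 = 12,274.82 kg.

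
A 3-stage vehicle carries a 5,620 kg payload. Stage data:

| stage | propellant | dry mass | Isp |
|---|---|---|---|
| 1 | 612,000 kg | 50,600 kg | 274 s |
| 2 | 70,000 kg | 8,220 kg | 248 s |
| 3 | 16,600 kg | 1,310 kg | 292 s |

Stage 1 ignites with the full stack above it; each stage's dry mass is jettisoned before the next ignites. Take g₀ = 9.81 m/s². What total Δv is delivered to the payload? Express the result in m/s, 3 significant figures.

Δv ≈ 10700 m/s

Ignition mass of stage 1 = 612,000+50,600 + 70,000+8,220 + 16,600+1,310 + 5,620 = 764,350 kg.
Stage 1: m₀ = 764,350 kg, m_f = 764,350 − 612,000 = 152,350 kg; Δv = 274×9.81×ln(5.017) = 2687.9×1.6128 ≈ 4335 m/s.
Stage 2: m₀ = 101,750 kg, m_f = 101,750 − 70,000 = 31,750 kg; Δv = 248×9.81×ln(3.205) = 2432.9×1.1646 ≈ 2833 m/s.
Stage 3: m₀ = 23,530 kg, m_f = 23,530 − 16,600 = 6,930 kg; Δv = 292×9.81×ln(3.395) = 2864.5×1.2224 ≈ 3502 m/s.
Total Δv = 4335 + 2833 + 3502 = 10670 m/s.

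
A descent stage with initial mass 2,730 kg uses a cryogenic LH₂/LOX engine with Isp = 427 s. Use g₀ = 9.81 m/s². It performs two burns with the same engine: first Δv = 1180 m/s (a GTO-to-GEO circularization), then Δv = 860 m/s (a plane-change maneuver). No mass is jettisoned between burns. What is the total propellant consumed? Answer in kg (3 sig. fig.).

v_e = Isp · g₀ = 427 × 9.81 = 4188.9 m/s.
After the first burn: m = 2730 × exp(−1180/4188.9) = 2730 × 0.75450 = 2,059.79 kg.
After the second burn: m = 2,059.79 × exp(−860/4188.9) = 2,059.79 × 0.81440 = 1,677.49 kg.
Total propellant = m₀ − m_final = 2730 − 1,677.49 = 1,052.51 kg.

total propellant consumed ≈ 1050 kg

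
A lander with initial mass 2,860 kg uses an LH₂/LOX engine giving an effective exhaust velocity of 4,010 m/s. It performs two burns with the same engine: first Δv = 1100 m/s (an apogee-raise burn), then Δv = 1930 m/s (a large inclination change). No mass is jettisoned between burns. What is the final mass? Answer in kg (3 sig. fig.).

After the first burn: m = 2860 × exp(−1100/4010.0) = 2860 × 0.76009 = 2,173.86 kg.
After the second burn: m = 2,173.86 × exp(−1930/4010.0) = 2,173.86 × 0.61798 = 1,343.4 kg.

final mass ≈ 1340 kg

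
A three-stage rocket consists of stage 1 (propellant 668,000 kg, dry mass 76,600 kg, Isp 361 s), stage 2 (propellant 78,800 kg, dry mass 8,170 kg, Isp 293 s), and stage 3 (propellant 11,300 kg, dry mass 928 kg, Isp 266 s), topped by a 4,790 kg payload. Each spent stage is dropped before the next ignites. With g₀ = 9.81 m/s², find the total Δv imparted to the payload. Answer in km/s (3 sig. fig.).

Ignition mass of stage 1 = 668,000+76,600 + 78,800+8,170 + 11,300+928 + 4,790 = 848,588 kg.
Stage 1: m₀ = 848,588 kg, m_f = 848,588 − 668,000 = 180,588 kg; Δv = 361×9.81×ln(4.699) = 3541.4×1.5474 ≈ 5480 m/s.
Stage 2: m₀ = 103,988 kg, m_f = 103,988 − 78,800 = 25,188 kg; Δv = 293×9.81×ln(4.128) = 2874.3×1.4179 ≈ 4076 m/s.
Stage 3: m₀ = 17,018 kg, m_f = 17,018 − 11,300 = 5,718 kg; Δv = 266×9.81×ln(2.976) = 2609.5×1.0907 ≈ 2846 m/s.
Total Δv = 5480 + 4076 + 2846 = 12402 m/s.

Δv ≈ 12.4 km/s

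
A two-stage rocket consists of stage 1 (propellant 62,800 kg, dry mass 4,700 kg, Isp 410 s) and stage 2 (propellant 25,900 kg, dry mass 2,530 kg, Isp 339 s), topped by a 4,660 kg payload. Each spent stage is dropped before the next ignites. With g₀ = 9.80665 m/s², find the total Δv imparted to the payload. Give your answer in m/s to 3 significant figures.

Δv ≈ 9010 m/s

Ignition mass of stage 1 = 62,800+4,700 + 25,900+2,530 + 4,660 = 100,590 kg.
Stage 1: m₀ = 100,590 kg, m_f = 100,590 − 62,800 = 37,790 kg; Δv = 410×9.80665×ln(2.662) = 4020.7×0.9790 ≈ 3936 m/s.
Stage 2: m₀ = 33,090 kg, m_f = 33,090 − 25,900 = 7,190 kg; Δv = 339×9.80665×ln(4.602) = 3324.5×1.5265 ≈ 5075 m/s.
Total Δv = 3936 + 5075 = 9011 m/s.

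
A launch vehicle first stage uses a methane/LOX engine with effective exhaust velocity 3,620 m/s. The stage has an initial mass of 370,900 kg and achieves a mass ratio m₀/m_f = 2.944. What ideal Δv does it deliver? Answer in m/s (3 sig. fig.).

Δv = v_e · ln(2.944) = 3620.0 × 1.0798 ≈ 3908.8 m/s.

Δv ≈ 3910 m/s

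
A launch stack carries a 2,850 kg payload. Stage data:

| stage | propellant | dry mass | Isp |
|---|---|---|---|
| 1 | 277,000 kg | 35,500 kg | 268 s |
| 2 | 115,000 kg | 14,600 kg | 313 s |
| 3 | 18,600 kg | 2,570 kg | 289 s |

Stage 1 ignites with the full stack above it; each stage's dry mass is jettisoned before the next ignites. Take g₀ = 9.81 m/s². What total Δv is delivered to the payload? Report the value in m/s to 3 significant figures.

Δv ≈ 10800 m/s

Ignition mass of stage 1 = 277,000+35,500 + 115,000+14,600 + 18,600+2,570 + 2,850 = 466,120 kg.
Stage 1: m₀ = 466,120 kg, m_f = 466,120 − 277,000 = 189,120 kg; Δv = 268×9.81×ln(2.465) = 2629.1×0.9021 ≈ 2372 m/s.
Stage 2: m₀ = 153,620 kg, m_f = 153,620 − 115,000 = 38,620 kg; Δv = 313×9.81×ln(3.978) = 3070.5×1.3807 ≈ 4240 m/s.
Stage 3: m₀ = 24,020 kg, m_f = 24,020 − 18,600 = 5,420 kg; Δv = 289×9.81×ln(4.432) = 2835.1×1.4888 ≈ 4221 m/s.
Total Δv = 2372 + 4240 + 4221 = 10833 m/s.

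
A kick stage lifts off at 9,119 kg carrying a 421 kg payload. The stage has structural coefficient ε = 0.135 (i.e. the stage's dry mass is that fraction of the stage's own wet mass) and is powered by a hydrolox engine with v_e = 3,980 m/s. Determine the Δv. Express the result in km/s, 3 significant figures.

Stage wet mass = m₀ − payload = 9,119 − 421 = 8,698 kg.
Stage dry mass = ε × stage wet mass = 0.135 × 8,698 = 1,174.23 kg.
Burnout mass m_f = stage dry + payload = 1,174.23 + 421 = 1,595.23 kg.
Using Δv = v_e ln(m₀/m_f): Δv = v_e · ln(9,119/1,595.23) = 3980.0 × ln(5.716) = 3980.0 × 1.7433 ≈ 6939 m/s.

Δv ≈ 6.94 km/s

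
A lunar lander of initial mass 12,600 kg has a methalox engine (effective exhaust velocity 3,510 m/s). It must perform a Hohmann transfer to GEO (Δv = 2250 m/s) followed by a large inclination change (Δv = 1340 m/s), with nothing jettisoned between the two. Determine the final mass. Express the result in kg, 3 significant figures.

After the first burn: m = 12600 × exp(−2250/3510.0) = 12600 × 0.52675 = 6,637.05 kg.
After the second burn: m = 6,637.05 × exp(−1340/3510.0) = 6,637.05 × 0.68265 = 4,530.78 kg.

final mass ≈ 4530 kg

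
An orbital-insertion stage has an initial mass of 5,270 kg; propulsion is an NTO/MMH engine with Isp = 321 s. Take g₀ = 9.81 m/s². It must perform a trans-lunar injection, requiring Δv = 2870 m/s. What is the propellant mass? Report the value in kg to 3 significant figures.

propellant mass ≈ 3150 kg

v_e = Isp · g₀ = 321 × 9.81 = 3149.0 m/s.
m₀/m_f = exp(Δv / v_e) = exp(2870 / 3149.0) = exp(0.9114) = 2.4878.
m_f = 5,270 / 2.4878 = 2,118.34 kg, so propellant = m₀ − m_f = 5,270 − 2,118.34 = 3,151.66 kg.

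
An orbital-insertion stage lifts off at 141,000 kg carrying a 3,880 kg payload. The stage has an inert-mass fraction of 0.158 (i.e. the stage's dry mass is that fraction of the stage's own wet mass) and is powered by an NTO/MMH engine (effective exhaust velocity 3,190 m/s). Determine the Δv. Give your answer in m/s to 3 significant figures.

Stage wet mass = m₀ − payload = 141,000 − 3,880 = 137,120 kg.
Stage dry mass = ε × stage wet mass = 0.158 × 137,120 = 21,665 kg.
Burnout mass m_f = stage dry + payload = 21,665 + 3,880 = 25,545 kg.
From the ideal rocket equation, Δv = v_e · ln(141,000/25,545) = 3190.0 × ln(5.52) = 3190.0 × 1.7083 ≈ 5450 m/s.

Δv ≈ 5450 m/s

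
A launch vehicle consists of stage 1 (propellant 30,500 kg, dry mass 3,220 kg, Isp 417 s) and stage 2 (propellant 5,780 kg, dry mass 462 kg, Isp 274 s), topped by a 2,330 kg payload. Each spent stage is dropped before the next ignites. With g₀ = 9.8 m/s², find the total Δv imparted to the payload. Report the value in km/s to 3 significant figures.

Ignition mass of stage 1 = 30,500+3,220 + 5,780+462 + 2,330 = 42,292 kg.
Stage 1: m₀ = 42,292 kg, m_f = 42,292 − 30,500 = 11,792 kg; Δv = 417×9.8×ln(3.586) = 4086.6×1.2772 ≈ 5219 m/s.
Stage 2: m₀ = 8,572 kg, m_f = 8,572 − 5,780 = 2,792 kg; Δv = 274×9.8×ln(3.07) = 2685.2×1.1217 ≈ 3012 m/s.
Total Δv = 5219 + 3012 = 8231 m/s.

Δv ≈ 8.23 km/s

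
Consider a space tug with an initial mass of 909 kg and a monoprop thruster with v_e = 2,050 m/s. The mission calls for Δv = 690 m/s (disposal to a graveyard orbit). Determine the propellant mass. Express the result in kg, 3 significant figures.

propellant mass ≈ 260 kg

m₀/m_f = exp(Δv / v_e) = exp(690 / 2050.0) = exp(0.3366) = 1.4002.
m_f = 909 / 1.4002 = 649.193 kg, so propellant = m₀ − m_f = 909 − 649.193 = 259.807 kg.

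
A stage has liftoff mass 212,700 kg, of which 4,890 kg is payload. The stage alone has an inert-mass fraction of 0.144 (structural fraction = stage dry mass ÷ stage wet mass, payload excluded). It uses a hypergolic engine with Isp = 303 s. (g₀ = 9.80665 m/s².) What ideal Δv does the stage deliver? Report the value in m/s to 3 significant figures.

Δv ≈ 5380 m/s

Stage wet mass = m₀ − payload = 212,700 − 4,890 = 207,810 kg.
Stage dry mass = ε × stage wet mass = 0.144 × 207,810 = 29,924.6 kg.
Burnout mass m_f = stage dry + payload = 29,924.6 + 4,890 = 34,814.6 kg.
v_e = Isp · g₀ = 303 × 9.80665 = 2971.4 m/s.
Δv = v_e · ln(212,700/34,814.6) = 2971.4 × ln(6.11) = 2971.4 × 1.8098 ≈ 5378 m/s.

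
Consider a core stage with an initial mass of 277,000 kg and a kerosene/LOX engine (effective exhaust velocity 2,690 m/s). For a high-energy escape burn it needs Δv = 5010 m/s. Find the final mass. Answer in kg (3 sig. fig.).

m₀/m_f = exp(Δv / v_e) = exp(5010 / 2690.0) = exp(1.8625) = 6.4395.
m_f = m₀ / 6.4395 = 277,000 / 6.4395 = 43,015.8 kg.

final mass ≈ 43000 kg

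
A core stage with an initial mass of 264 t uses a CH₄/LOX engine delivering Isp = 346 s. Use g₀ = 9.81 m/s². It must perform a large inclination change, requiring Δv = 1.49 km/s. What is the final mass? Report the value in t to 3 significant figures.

final mass ≈ 170 t

v_e = Isp · g₀ = 346 × 9.81 = 3394.3 m/s.
By the Tsiolkovsky rocket equation, m₀/m_f = exp(Δv / v_e) = exp(1490 / 3394.3) = exp(0.4390) = 1.5511.
m_f = m₀ / 1.5511 = 264 / 1.5511 = 170.202 t.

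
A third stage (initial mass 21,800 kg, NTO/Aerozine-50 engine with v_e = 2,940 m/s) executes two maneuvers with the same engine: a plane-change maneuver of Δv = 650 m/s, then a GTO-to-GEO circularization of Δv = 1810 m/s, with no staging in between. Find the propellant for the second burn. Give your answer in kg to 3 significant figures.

After the first burn: m = 21800 × exp(−650/2940.0) = 21800 × 0.80165 = 17,476 kg.
After the second burn: m = 17,476 × exp(−1810/2940.0) = 17,476 × 0.54029 = 9,442.11 kg.
Second-burn propellant = 17,476 − 9,442.11 = 8,033.89 kg.

propellant for the second burn ≈ 8030 kg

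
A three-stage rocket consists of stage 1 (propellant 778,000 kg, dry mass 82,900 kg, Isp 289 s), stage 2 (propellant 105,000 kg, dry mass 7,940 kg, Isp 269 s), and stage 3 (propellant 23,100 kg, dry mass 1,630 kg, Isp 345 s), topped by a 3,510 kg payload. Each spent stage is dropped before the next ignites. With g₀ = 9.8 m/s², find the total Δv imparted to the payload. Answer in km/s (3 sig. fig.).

Ignition mass of stage 1 = 778,000+82,900 + 105,000+7,940 + 23,100+1,630 + 3,510 = 1,002,080 kg.
Stage 1: m₀ = 1,002,080 kg, m_f = 1,002,080 − 778,000 = 224,080 kg; Δv = 289×9.8×ln(4.472) = 2832.2×1.4978 ≈ 4242 m/s.
Stage 2: m₀ = 141,180 kg, m_f = 141,180 − 105,000 = 36,180 kg; Δv = 269×9.8×ln(3.902) = 2636.2×1.3615 ≈ 3589 m/s.
Stage 3: m₀ = 28,240 kg, m_f = 28,240 − 23,100 = 5,140 kg; Δv = 345×9.8×ln(5.494) = 3381.0×1.7037 ≈ 5760 m/s.
Total Δv = 4242 + 3589 + 5760 = 13591 m/s.

Δv ≈ 13.6 km/s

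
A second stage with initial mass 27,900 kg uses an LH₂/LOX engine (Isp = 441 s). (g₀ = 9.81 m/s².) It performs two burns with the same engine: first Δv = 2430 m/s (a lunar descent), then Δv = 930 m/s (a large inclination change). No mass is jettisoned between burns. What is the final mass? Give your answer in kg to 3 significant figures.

v_e = Isp · g₀ = 441 × 9.81 = 4326.2 m/s.
After the first burn: m = 27900 × exp(−2430/4326.2) = 27900 × 0.57024 = 15,909.7 kg.
After the second burn: m = 15,909.7 × exp(−930/4326.2) = 15,909.7 × 0.80657 = 12,832.3 kg.

final mass ≈ 12800 kg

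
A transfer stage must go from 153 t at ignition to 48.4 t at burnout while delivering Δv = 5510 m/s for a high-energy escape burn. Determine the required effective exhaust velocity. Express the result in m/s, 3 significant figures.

ln(m₀/m_f) = ln(153000/48400) = ln(3.161) = 1.1509.
v_e = Δv / ln(m₀/m_f) = 5510 / 1.1509 = 4787.4 m/s.

v_e ≈ 4790 m/s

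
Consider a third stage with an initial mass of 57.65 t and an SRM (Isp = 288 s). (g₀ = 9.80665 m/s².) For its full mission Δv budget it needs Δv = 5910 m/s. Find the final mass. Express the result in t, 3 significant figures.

final mass ≈ 7.11 t

v_e = Isp · g₀ = 288 × 9.80665 = 2824.3 m/s.
Using Δv = v_e ln(m₀/m_f): m₀/m_f = exp(Δv / v_e) = exp(5910 / 2824.3) = exp(2.0925) = 8.1055.
m_f = m₀ / 8.1055 = 57.65 / 8.1055 = 7.11245 t.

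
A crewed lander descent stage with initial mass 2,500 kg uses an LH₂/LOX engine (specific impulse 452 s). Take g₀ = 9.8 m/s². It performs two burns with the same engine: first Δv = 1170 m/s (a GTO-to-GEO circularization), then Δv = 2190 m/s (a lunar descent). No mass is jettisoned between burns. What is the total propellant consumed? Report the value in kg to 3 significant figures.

v_e = Isp · g₀ = 452 × 9.8 = 4429.6 m/s.
After the first burn: m = 2500 × exp(−1170/4429.6) = 2500 × 0.76787 = 1,919.68 kg.
After the second burn: m = 1,919.68 × exp(−2190/4429.6) = 1,919.68 × 0.60994 = 1,170.89 kg.
Total propellant = m₀ − m_final = 2500 − 1,170.89 = 1,329.11 kg.

total propellant consumed ≈ 1330 kg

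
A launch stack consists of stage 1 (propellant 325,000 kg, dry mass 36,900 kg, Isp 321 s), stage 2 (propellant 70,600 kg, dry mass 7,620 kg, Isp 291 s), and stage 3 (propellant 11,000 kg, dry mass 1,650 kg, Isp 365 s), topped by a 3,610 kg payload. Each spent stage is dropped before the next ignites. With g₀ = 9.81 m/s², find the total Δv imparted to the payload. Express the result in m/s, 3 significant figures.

Ignition mass of stage 1 = 325,000+36,900 + 70,600+7,620 + 11,000+1,650 + 3,610 = 456,380 kg.
Stage 1: m₀ = 456,380 kg, m_f = 456,380 − 325,000 = 131,380 kg; Δv = 321×9.81×ln(3.474) = 3149.0×1.2452 ≈ 3921 m/s.
Stage 2: m₀ = 94,480 kg, m_f = 94,480 − 70,600 = 23,880 kg; Δv = 291×9.81×ln(3.956) = 2854.7×1.3753 ≈ 3926 m/s.
Stage 3: m₀ = 16,260 kg, m_f = 16,260 − 11,000 = 5,260 kg; Δv = 365×9.81×ln(3.091) = 3580.7×1.1286 ≈ 4041 m/s.
Total Δv = 3921 + 3926 + 4041 = 11888 m/s.

Δv ≈ 11900 m/s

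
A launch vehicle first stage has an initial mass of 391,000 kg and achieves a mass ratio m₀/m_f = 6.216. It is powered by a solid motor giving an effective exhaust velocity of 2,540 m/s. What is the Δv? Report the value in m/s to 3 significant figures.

Δv ≈ 4640 m/s

Using Δv = v_e ln(m₀/m_f): Δv = v_e · ln(6.216) = 2540.0 × 1.8271 ≈ 4640.9 m/s.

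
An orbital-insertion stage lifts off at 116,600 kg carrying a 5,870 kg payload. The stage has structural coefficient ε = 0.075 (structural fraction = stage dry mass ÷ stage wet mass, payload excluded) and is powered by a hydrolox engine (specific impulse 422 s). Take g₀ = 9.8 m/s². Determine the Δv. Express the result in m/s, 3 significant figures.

Δv ≈ 8710 m/s

Stage wet mass = m₀ − payload = 116,600 − 5,870 = 110,730 kg.
Stage dry mass = ε × stage wet mass = 0.075 × 110,730 = 8,304.75 kg.
Burnout mass m_f = stage dry + payload = 8,304.75 + 5,870 = 14,174.75 kg.
v_e = Isp · g₀ = 422 × 9.8 = 4135.6 m/s.
Rocket equation: Δv = v_e · ln(116,600/14,174.75) = 4135.6 × ln(8.226) = 4135.6 × 2.1073 ≈ 8715 m/s.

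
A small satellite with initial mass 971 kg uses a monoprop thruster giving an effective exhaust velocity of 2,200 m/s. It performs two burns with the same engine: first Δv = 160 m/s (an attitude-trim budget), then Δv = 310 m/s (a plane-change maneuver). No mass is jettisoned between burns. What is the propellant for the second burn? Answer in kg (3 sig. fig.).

After the first burn: m = 971 × exp(−160/2200.0) = 971 × 0.92985 = 902.884 kg.
After the second burn: m = 902.884 × exp(−310/2200.0) = 902.884 × 0.86857 = 784.218 kg.
Second-burn propellant = 902.884 − 784.218 = 118.666 kg.

propellant for the second burn ≈ 119 kg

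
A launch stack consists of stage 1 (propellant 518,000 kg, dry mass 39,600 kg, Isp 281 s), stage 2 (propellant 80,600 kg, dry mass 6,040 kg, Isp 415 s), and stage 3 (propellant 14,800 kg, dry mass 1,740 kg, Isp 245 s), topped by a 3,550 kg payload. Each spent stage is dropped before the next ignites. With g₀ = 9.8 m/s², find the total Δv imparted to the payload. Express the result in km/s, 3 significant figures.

Ignition mass of stage 1 = 518,000+39,600 + 80,600+6,040 + 14,800+1,740 + 3,550 = 664,330 kg.
Stage 1: m₀ = 664,330 kg, m_f = 664,330 − 518,000 = 146,330 kg; Δv = 281×9.8×ln(4.54) = 2753.8×1.5129 ≈ 4166 m/s.
Stage 2: m₀ = 106,730 kg, m_f = 106,730 − 80,600 = 26,130 kg; Δv = 415×9.8×ln(4.085) = 4067.0×1.4072 ≈ 5723 m/s.
Stage 3: m₀ = 20,090 kg, m_f = 20,090 − 14,800 = 5,290 kg; Δv = 245×9.8×ln(3.798) = 2401.0×1.3344 ≈ 3204 m/s.
Total Δv = 4166 + 5723 + 3204 = 13093 m/s.

Δv ≈ 13.1 km/s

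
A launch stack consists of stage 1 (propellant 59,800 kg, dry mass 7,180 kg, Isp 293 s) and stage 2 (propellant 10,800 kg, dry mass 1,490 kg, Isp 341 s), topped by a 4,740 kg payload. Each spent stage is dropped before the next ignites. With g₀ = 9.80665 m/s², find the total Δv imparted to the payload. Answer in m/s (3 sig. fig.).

Δv ≈ 6940 m/s

Ignition mass of stage 1 = 59,800+7,180 + 10,800+1,490 + 4,740 = 84,010 kg.
Stage 1: m₀ = 84,010 kg, m_f = 84,010 − 59,800 = 24,210 kg; Δv = 293×9.80665×ln(3.47) = 2873.3×1.2442 ≈ 3575 m/s.
Stage 2: m₀ = 17,030 kg, m_f = 17,030 − 10,800 = 6,230 kg; Δv = 341×9.80665×ln(2.734) = 3344.1×1.0056 ≈ 3363 m/s.
Total Δv = 3575 + 3363 = 6938 m/s.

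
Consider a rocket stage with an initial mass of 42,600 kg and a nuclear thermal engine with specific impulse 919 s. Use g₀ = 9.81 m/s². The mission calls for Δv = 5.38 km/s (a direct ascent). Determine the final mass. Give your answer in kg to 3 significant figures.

final mass ≈ 23500 kg

v_e = Isp · g₀ = 919 × 9.81 = 9015.4 m/s.
From the ideal rocket equation, m₀/m_f = exp(Δv / v_e) = exp(5380 / 9015.4) = exp(0.5968) = 1.8162.
m_f = m₀ / 1.8162 = 42,600 / 1.8162 = 23,455.6 kg.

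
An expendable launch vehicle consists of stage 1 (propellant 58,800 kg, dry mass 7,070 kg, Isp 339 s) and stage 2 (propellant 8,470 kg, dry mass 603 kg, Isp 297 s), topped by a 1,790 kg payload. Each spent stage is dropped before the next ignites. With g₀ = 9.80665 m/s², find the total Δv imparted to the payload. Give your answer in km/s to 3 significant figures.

Ignition mass of stage 1 = 58,800+7,070 + 8,470+603 + 1,790 = 76,733 kg.
Stage 1: m₀ = 76,733 kg, m_f = 76,733 − 58,800 = 17,933 kg; Δv = 339×9.80665×ln(4.279) = 3324.5×1.4537 ≈ 4833 m/s.
Stage 2: m₀ = 10,863 kg, m_f = 10,863 − 8,470 = 2,393 kg; Δv = 297×9.80665×ln(4.539) = 2912.6×1.5128 ≈ 4406 m/s.
Total Δv = 4833 + 4406 = 9239 m/s.

Δv ≈ 9.24 km/s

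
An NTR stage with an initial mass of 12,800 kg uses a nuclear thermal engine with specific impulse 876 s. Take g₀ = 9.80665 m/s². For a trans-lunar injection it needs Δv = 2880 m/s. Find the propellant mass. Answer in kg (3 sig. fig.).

v_e = Isp · g₀ = 876 × 9.80665 = 8590.6 m/s.
m₀/m_f = exp(Δv / v_e) = exp(2880 / 8590.6) = exp(0.3352) = 1.3983.
m_f = 12,800 / 1.3983 = 9,153.97 kg, so propellant = m₀ − m_f = 12,800 − 9,153.97 = 3,646.03 kg.

propellant mass ≈ 3650 kg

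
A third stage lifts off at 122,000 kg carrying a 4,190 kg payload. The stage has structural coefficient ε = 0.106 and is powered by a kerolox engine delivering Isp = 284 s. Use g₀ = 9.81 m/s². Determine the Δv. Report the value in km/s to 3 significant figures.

Stage wet mass = m₀ − payload = 122,000 − 4,190 = 117,810 kg.
Stage dry mass = ε × stage wet mass = 0.106 × 117,810 = 12,487.9 kg.
Burnout mass m_f = stage dry + payload = 12,487.9 + 4,190 = 16,677.9 kg.
v_e = Isp · g₀ = 284 × 9.81 = 2786.0 m/s.
Δv = v_e · ln(122,000/16,677.9) = 2786.0 × ln(7.315) = 2786.0 × 1.9899 ≈ 5544 m/s.

Δv ≈ 5.54 km/s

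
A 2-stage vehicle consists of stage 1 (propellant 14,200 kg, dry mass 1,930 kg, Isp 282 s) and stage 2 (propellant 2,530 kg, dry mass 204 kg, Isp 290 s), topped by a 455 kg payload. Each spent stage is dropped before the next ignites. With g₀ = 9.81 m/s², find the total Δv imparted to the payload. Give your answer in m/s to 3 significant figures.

Δv ≈ 8160 m/s

Ignition mass of stage 1 = 14,200+1,930 + 2,530+204 + 455 = 19,319 kg.
Stage 1: m₀ = 19,319 kg, m_f = 19,319 − 14,200 = 5,119 kg; Δv = 282×9.81×ln(3.774) = 2766.4×1.3281 ≈ 3674 m/s.
Stage 2: m₀ = 3,189 kg, m_f = 3,189 − 2,530 = 659 kg; Δv = 290×9.81×ln(4.839) = 2844.9×1.5767 ≈ 4486 m/s.
Total Δv = 3674 + 4486 = 8160 m/s.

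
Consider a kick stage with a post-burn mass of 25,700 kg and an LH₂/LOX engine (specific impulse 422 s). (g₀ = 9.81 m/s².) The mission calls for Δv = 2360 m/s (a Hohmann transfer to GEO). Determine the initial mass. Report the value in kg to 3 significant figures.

v_e = Isp · g₀ = 422 × 9.81 = 4139.8 m/s.
Using Δv = v_e ln(m₀/m_f): m₀/m_f = exp(Δv / v_e) = exp(2360 / 4139.8) = exp(0.5701) = 1.7684.
m₀ = m_f × 1.7684 = 25,700 × 1.7684 = 45,447.9 kg.

initial mass ≈ 45400 kg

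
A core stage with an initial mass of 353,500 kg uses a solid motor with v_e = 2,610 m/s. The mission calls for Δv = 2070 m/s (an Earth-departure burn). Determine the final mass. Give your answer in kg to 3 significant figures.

Rocket equation: m₀/m_f = exp(Δv / v_e) = exp(2070 / 2610.0) = exp(0.7931) = 2.2102.
m_f = m₀ / 2.2102 = 353,500 / 2.2102 = 159,940 kg.

final mass ≈ 160000 kg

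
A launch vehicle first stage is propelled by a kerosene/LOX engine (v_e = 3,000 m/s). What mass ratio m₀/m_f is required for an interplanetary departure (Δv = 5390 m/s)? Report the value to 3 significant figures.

mass ratio ≈ 6.03

Using Δv = v_e ln(m₀/m_f): m₀/m_f = exp(Δv / v_e) = exp(5390 / 3000.0) = exp(1.7967) = 6.0295.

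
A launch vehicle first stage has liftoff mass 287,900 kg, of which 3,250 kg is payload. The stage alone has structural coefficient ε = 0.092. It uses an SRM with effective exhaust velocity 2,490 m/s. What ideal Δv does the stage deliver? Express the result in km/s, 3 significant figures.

Stage wet mass = m₀ − payload = 287,900 − 3,250 = 284,650 kg.
Stage dry mass = ε × stage wet mass = 0.092 × 284,650 = 26,187.8 kg.
Burnout mass m_f = stage dry + payload = 26,187.8 + 3,250 = 29,437.8 kg.
Rocket equation: Δv = v_e · ln(287,900/29,437.8) = 2490.0 × ln(9.78) = 2490.0 × 2.2803 ≈ 5678 m/s.

Δv ≈ 5.68 km/s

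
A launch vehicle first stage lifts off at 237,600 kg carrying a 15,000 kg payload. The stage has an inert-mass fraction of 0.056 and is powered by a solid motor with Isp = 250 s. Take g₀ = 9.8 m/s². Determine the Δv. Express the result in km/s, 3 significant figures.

Stage wet mass = m₀ − payload = 237,600 − 15,000 = 222,600 kg.
Stage dry mass = ε × stage wet mass = 0.056 × 222,600 = 12,465.6 kg.
Burnout mass m_f = stage dry + payload = 12,465.6 + 15,000 = 27,465.6 kg.
v_e = Isp · g₀ = 250 × 9.8 = 2450.0 m/s.
By the Tsiolkovsky rocket equation, Δv = v_e · ln(237,600/27,465.6) = 2450.0 × ln(8.651) = 2450.0 × 2.1577 ≈ 5286 m/s.

Δv ≈ 5.29 km/s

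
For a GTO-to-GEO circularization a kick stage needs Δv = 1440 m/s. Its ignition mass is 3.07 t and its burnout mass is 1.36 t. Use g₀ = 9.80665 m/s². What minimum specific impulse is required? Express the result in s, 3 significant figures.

ln(m₀/m_f) = ln(3070/1360) = ln(2.257) = 0.8142.
From the ideal rocket equation, v_e = Δv / ln(m₀/m_f) = 1440 / 0.8142 = 1768.6 m/s.
Isp = v_e / g₀ = 1768.6 / 9.80665 = 180.3 s.

Isp ≈ 180 s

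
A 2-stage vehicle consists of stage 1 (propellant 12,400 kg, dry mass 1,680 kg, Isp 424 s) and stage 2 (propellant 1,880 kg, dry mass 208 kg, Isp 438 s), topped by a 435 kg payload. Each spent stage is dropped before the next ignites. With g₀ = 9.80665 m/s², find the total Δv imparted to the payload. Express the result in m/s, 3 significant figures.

Δv ≈ 11600 m/s

Ignition mass of stage 1 = 12,400+1,680 + 1,880+208 + 435 = 16,603 kg.
Stage 1: m₀ = 16,603 kg, m_f = 16,603 − 12,400 = 4,203 kg; Δv = 424×9.80665×ln(3.95) = 4158.0×1.3738 ≈ 5712 m/s.
Stage 2: m₀ = 2,523 kg, m_f = 2,523 − 1,880 = 643 kg; Δv = 438×9.80665×ln(3.924) = 4295.3×1.3671 ≈ 5872 m/s.
Total Δv = 5712 + 5872 = 11584 m/s.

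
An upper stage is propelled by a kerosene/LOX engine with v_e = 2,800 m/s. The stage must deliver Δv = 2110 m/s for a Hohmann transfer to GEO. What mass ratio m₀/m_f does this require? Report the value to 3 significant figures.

mass ratio ≈ 2.12

m₀/m_f = exp(Δv / v_e) = exp(2110 / 2800.0) = exp(0.7536) = 2.1246.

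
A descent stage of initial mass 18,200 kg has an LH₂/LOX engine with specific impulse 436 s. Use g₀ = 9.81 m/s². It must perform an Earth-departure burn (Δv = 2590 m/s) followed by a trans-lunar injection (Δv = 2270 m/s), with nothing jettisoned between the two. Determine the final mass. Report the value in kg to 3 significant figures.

final mass ≈ 5840 kg

v_e = Isp · g₀ = 436 × 9.81 = 4277.2 m/s.
After the first burn: m = 18200 × exp(−2590/4277.2) = 18200 × 0.54578 = 9,933.2 kg.
After the second burn: m = 9,933.2 × exp(−2270/4277.2) = 9,933.2 × 0.58818 = 5,842.51 kg.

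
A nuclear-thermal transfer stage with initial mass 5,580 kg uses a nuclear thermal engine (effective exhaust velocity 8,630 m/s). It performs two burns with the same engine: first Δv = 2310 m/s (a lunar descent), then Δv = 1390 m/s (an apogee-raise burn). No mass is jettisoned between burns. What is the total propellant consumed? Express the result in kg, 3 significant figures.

total propellant consumed ≈ 1950 kg

After the first burn: m = 5580 × exp(−2310/8630.0) = 5580 × 0.76516 = 4,269.59 kg.
After the second burn: m = 4,269.59 × exp(−1390/8630.0) = 4,269.59 × 0.85124 = 3,634.45 kg.
Total propellant = m₀ − m_final = 5580 − 3,634.45 = 1,945.55 kg.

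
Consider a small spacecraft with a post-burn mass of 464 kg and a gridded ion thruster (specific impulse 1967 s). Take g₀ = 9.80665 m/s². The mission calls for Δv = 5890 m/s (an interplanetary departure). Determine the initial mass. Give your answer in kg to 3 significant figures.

v_e = Isp · g₀ = 1967 × 9.80665 = 19289.7 m/s.
m₀/m_f = exp(Δv / v_e) = exp(5890 / 19289.7) = exp(0.3053) = 1.3571.
m₀ = m_f × 1.3571 = 464 × 1.3571 = 629.694 kg.

initial mass ≈ 630 kg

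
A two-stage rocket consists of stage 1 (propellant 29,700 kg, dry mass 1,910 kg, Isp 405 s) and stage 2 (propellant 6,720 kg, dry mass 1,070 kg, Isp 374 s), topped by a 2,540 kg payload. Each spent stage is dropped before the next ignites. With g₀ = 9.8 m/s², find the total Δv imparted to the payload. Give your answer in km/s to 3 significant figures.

Ignition mass of stage 1 = 29,700+1,910 + 6,720+1,070 + 2,540 = 41,940 kg.
Stage 1: m₀ = 41,940 kg, m_f = 41,940 − 29,700 = 12,240 kg; Δv = 405×9.8×ln(3.426) = 3969.0×1.2315 ≈ 4888 m/s.
Stage 2: m₀ = 10,330 kg, m_f = 10,330 − 6,720 = 3,610 kg; Δv = 374×9.8×ln(2.861) = 3665.2×1.0513 ≈ 3853 m/s.
Total Δv = 4888 + 3853 = 8741 m/s.

Δv ≈ 8.74 km/s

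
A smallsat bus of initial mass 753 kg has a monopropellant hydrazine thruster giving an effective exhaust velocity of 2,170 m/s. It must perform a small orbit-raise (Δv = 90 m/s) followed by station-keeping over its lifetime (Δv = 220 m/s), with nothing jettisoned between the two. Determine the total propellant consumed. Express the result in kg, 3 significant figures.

total propellant consumed ≈ 100 kg

After the first burn: m = 753 × exp(−90/2170.0) = 753 × 0.95937 = 722.406 kg.
After the second burn: m = 722.406 × exp(−220/2170.0) = 722.406 × 0.90359 = 652.759 kg.
Total propellant = m₀ − m_final = 753 − 652.759 = 100.241 kg.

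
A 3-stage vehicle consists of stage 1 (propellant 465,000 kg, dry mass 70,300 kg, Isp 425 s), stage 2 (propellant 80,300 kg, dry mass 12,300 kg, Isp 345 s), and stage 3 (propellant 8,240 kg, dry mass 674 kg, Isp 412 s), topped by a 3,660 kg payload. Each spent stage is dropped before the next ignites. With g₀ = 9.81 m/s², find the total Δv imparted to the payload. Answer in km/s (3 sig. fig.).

Ignition mass of stage 1 = 465,000+70,300 + 80,300+12,300 + 8,240+674 + 3,660 = 640,474 kg.
Stage 1: m₀ = 640,474 kg, m_f = 640,474 − 465,000 = 175,474 kg; Δv = 425×9.81×ln(3.65) = 4169.2×1.2947 ≈ 5398 m/s.
Stage 2: m₀ = 105,174 kg, m_f = 105,174 − 80,300 = 24,874 kg; Δv = 345×9.81×ln(4.228) = 3384.5×1.4418 ≈ 4880 m/s.
Stage 3: m₀ = 12,574 kg, m_f = 12,574 − 8,240 = 4,334 kg; Δv = 412×9.81×ln(2.901) = 4041.7×1.0651 ≈ 4305 m/s.
Total Δv = 5398 + 4880 + 4305 = 14583 m/s.

Δv ≈ 14.6 km/s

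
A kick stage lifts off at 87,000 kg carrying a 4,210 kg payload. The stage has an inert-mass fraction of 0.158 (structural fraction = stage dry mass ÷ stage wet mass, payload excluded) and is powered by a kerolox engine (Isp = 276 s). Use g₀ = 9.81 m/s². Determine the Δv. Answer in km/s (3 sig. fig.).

Stage wet mass = m₀ − payload = 87,000 − 4,210 = 82,790 kg.
Stage dry mass = ε × stage wet mass = 0.158 × 82,790 = 13,080.8 kg.
Burnout mass m_f = stage dry + payload = 13,080.8 + 4,210 = 17,290.8 kg.
v_e = Isp · g₀ = 276 × 9.81 = 2707.6 m/s.
From the ideal rocket equation, Δv = v_e · ln(87,000/17,290.8) = 2707.6 × ln(5.032) = 2707.6 × 1.6157 ≈ 4375 m/s.

Δv ≈ 4.37 km/s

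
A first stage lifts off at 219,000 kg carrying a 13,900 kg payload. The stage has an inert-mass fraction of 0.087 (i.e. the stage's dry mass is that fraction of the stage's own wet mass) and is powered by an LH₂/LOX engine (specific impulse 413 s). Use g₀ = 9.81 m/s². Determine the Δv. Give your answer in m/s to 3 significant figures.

Stage wet mass = m₀ − payload = 219,000 − 13,900 = 205,100 kg.
Stage dry mass = ε × stage wet mass = 0.087 × 205,100 = 17,843.7 kg.
Burnout mass m_f = stage dry + payload = 17,843.7 + 13,900 = 31,743.7 kg.
v_e = Isp · g₀ = 413 × 9.81 = 4051.5 m/s.
Δv = v_e · ln(219,000/31,743.7) = 4051.5 × ln(6.899) = 4051.5 × 1.9314 ≈ 7825 m/s.

Δv ≈ 7830 m/s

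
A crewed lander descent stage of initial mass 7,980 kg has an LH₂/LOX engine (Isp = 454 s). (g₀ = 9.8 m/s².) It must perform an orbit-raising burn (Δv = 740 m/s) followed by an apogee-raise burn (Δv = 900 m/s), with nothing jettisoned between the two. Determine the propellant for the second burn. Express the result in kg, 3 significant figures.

propellant for the second burn ≈ 1240 kg

v_e = Isp · g₀ = 454 × 9.8 = 4449.2 m/s.
After the first burn: m = 7980 × exp(−740/4449.2) = 7980 × 0.84677 = 6,757.22 kg.
After the second burn: m = 6,757.22 × exp(−900/4449.2) = 6,757.22 × 0.81686 = 5,519.7 kg.
Second-burn propellant = 6,757.22 − 5,519.7 = 1,237.52 kg.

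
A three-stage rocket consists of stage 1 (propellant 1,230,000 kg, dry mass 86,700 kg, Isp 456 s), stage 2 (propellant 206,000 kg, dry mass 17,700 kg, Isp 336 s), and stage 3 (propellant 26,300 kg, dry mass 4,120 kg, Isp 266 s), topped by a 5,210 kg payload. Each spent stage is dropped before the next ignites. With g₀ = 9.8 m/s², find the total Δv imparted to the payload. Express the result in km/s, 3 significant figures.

Ignition mass of stage 1 = 1,230,000+86,700 + 206,000+17,700 + 26,300+4,120 + 5,210 = 1,576,030 kg.
Stage 1: m₀ = 1,576,030 kg, m_f = 1,576,030 − 1,230,000 = 346,030 kg; Δv = 456×9.8×ln(4.555) = 4468.8×1.5161 ≈ 6775 m/s.
Stage 2: m₀ = 259,330 kg, m_f = 259,330 − 206,000 = 53,330 kg; Δv = 336×9.8×ln(4.863) = 3292.8×1.5816 ≈ 5208 m/s.
Stage 3: m₀ = 35,630 kg, m_f = 35,630 − 26,300 = 9,330 kg; Δv = 266×9.8×ln(3.819) = 2606.8×1.3400 ≈ 3493 m/s.
Total Δv = 6775 + 5208 + 3493 = 15476 m/s.

Δv ≈ 15.5 km/s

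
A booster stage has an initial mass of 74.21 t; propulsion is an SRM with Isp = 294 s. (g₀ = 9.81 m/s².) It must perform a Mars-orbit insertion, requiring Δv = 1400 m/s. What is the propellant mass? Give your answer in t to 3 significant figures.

propellant mass ≈ 28.5 t

v_e = Isp · g₀ = 294 × 9.81 = 2884.1 m/s.
Rocket equation: m₀/m_f = exp(Δv / v_e) = exp(1400 / 2884.1) = exp(0.4854) = 1.6248.
m_f = 74.21 / 1.6248 = 45.6733 t, so propellant = m₀ − m_f = 74.21 − 45.6733 = 28.5367 t.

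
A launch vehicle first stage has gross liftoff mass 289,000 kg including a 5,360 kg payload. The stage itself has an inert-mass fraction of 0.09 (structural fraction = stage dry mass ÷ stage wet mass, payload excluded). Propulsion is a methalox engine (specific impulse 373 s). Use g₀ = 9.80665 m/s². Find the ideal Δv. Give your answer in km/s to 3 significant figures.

Stage wet mass = m₀ − payload = 289,000 − 5,360 = 283,640 kg.
Stage dry mass = ε × stage wet mass = 0.09 × 283,640 = 25,527.6 kg.
Burnout mass m_f = stage dry + payload = 25,527.6 + 5,360 = 30,887.6 kg.
v_e = Isp · g₀ = 373 × 9.80665 = 3657.9 m/s.
Using Δv = v_e ln(m₀/m_f): Δv = v_e · ln(289,000/30,887.6) = 3657.9 × ln(9.357) = 3657.9 × 2.2361 ≈ 8179 m/s.

Δv ≈ 8.18 km/s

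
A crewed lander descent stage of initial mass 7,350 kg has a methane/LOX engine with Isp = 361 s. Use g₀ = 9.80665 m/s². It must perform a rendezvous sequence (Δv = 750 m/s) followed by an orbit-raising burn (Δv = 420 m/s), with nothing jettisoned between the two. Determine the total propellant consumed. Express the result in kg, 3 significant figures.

v_e = Isp · g₀ = 361 × 9.80665 = 3540.2 m/s.
After the first burn: m = 7350 × exp(−750/3540.2) = 7350 × 0.80908 = 5,946.74 kg.
After the second burn: m = 5,946.74 × exp(−420/3540.2) = 5,946.74 × 0.88813 = 5,281.48 kg.
Total propellant = m₀ − m_final = 7350 − 5,281.48 = 2,068.52 kg.

total propellant consumed ≈ 2070 kg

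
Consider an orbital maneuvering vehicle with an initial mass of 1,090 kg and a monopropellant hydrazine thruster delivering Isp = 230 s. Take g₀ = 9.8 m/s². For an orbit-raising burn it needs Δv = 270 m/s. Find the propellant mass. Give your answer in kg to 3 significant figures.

v_e = Isp · g₀ = 230 × 9.8 = 2254.0 m/s.
m₀/m_f = exp(Δv / v_e) = exp(270 / 2254.0) = exp(0.1198) = 1.1273.
m_f = 1,090 / 1.1273 = 966.912 kg, so propellant = m₀ − m_f = 1,090 − 966.912 = 123.088 kg.

propellant mass ≈ 123 kg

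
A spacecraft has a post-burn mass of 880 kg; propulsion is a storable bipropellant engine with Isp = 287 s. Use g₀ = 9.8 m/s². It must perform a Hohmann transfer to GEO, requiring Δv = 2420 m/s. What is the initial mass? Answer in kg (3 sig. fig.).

initial mass ≈ 2080 kg

v_e = Isp · g₀ = 287 × 9.8 = 2812.6 m/s.
From the ideal rocket equation, m₀/m_f = exp(Δv / v_e) = exp(2420 / 2812.6) = exp(0.8604) = 2.3641.
m₀ = m_f × 2.3641 = 880 × 2.3641 = 2,080.41 kg.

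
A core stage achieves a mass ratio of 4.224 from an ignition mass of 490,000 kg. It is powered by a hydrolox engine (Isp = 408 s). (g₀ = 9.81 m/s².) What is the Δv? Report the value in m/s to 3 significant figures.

v_e = Isp · g₀ = 408 × 9.81 = 4002.5 m/s.
From the ideal rocket equation, Δv = v_e · ln(4.224) = 4002.5 × 1.4408 ≈ 5766.7 m/s.

Δv ≈ 5770 m/s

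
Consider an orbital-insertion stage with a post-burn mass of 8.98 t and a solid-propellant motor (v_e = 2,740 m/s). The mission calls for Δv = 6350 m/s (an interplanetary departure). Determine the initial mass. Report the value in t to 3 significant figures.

initial mass ≈ 91.2 t

m₀/m_f = exp(Δv / v_e) = exp(6350 / 2740.0) = exp(2.3175) = 10.1505.
m₀ = m_f × 10.1505 = 8.98 × 10.1505 = 91.1515 t.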